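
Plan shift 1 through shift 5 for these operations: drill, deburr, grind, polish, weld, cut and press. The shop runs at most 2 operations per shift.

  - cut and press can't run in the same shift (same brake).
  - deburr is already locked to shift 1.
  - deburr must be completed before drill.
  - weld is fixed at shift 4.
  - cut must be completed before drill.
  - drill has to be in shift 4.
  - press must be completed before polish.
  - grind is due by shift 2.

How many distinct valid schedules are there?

14

Splitting on grind: it can be shift 1 (3), shift 2 (11). Listing each branch's schedules as (drill, deburr, polish, weld, cut, press) by shift number:
grind=shift 1: (4,1,3,4,3,2) (4,1,5,4,2,3) (4,1,5,4,3,2) — 3.
grind=shift 2: (4,1,2,4,3,1) (4,1,3,4,1,2) (4,1,3,4,2,1) (4,1,3,4,3,1) (4,1,3,4,3,2) (4,1,5,4,1,2) (4,1,5,4,1,3) (4,1,5,4,2,1) (4,1,5,4,2,3) (4,1,5,4,3,1) (4,1,5,4,3,2) — 11.
Summing: 3 + 11 = 14.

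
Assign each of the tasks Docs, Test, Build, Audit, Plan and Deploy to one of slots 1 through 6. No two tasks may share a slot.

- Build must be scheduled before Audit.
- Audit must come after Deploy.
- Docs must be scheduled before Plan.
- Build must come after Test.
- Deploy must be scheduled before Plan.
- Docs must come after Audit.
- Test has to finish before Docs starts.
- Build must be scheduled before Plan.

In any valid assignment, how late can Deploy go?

Downstream work caps Deploy at 3.
Deploy at 3 is achievable: Test in 1; Plan in 6; Docs in 5; Build in 2; Deploy in 3; Audit in 4.

3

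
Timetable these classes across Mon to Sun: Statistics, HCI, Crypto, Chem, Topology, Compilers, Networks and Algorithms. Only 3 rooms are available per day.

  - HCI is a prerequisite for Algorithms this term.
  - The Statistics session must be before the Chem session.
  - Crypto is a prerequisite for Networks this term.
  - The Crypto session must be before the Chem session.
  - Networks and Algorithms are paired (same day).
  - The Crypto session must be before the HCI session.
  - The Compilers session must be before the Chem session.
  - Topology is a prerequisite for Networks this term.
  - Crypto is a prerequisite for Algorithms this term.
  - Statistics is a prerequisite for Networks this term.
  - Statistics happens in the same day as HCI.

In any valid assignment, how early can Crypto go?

Downstream work caps Crypto at Fri.
Crypto at Mon is achievable: Statistics -> Tue; HCI -> Tue; Chem -> Wed; Algorithms -> Wed; Topology -> Mon; Compilers -> Mon; Networks -> Wed; Crypto -> Mon.

Mon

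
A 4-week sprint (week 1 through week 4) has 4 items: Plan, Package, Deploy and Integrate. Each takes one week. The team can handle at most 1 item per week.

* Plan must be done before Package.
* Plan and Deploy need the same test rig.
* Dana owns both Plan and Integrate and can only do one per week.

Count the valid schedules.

Splitting on Plan: it can be week 1 (6), week 2 (4), week 3 (2). Listing each branch's schedules as (Package, Deploy, Integrate) by week number:
Plan=week 1: (2,3,4) (2,4,3) (3,2,4) (3,4,2) (4,2,3) (4,3,2) — 6.
Plan=week 2: (3,1,4) (3,4,1) (4,1,3) (4,3,1) — 4.
Plan=week 3: (4,1,2) (4,2,1) — 2.
Summing: 6 + 4 + 2 = 12.

12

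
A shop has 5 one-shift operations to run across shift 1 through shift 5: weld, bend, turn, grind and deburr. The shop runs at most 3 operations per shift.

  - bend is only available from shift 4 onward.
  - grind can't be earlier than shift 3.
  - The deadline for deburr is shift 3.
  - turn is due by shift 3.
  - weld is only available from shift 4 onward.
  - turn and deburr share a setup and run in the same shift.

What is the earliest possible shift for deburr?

shift 1

Deburr's own window allows nothing later than shift 3.
deburr at shift 1 is achievable: bend -> shift 4; deburr -> shift 1; grind -> shift 3; turn -> shift 1; weld -> shift 4.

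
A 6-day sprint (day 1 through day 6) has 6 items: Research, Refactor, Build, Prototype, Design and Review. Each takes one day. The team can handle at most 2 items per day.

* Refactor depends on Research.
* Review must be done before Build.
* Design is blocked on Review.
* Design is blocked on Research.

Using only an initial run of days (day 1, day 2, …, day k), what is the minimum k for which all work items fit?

3 days

The precedence chain requires at least 2 distinct days.
With at most 2 per day and 6 work items, at least 3 days are needed.
3 works (last occupied day: day 3): for example Build in day 3; Refactor in day 2; Design in day 2; Review in day 1; Research in day 1; Prototype in day 3.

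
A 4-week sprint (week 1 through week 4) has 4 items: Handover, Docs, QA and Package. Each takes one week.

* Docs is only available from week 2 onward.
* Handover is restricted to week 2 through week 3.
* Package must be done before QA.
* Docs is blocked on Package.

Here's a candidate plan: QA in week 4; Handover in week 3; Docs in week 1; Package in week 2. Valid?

No. Docs is blocked on Package is not satisfied.

Docs is only available from week 2 onward — violated.
Docs is blocked on Package — violated.
Handover is restricted to week 2 through week 3 — holds.
Package must be done before QA — holds.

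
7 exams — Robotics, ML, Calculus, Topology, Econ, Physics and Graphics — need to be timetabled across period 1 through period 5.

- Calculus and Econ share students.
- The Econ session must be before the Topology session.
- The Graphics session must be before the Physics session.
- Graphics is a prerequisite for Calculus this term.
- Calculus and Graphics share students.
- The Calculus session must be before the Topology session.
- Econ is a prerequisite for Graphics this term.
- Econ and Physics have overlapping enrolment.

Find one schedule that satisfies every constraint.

Calculus=period 3, Econ=period 1, ML=period 1, Physics=period 3, Graphics=period 2, Robotics=period 1, Topology=period 4

Checking: Graphics(period 2) before Physics(period 3); Econ(period 1) before Graphics(period 2); Calculus(period 3) before Topology(period 4); Econ(period 1) before Topology(period 4); Graphics(period 2) before Calculus(period 3); Calculus(period 3) != Econ(period 1); Calculus(period 3) != Graphics(period 2); Econ(period 1) != Physics(period 3).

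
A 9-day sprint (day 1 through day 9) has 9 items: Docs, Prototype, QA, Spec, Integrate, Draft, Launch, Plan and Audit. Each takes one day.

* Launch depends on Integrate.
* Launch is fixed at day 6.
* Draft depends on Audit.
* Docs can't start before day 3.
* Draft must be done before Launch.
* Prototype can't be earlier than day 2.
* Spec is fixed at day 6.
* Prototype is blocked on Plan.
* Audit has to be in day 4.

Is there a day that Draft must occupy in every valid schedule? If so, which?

Audit is fixed at day 4 and must come before Draft, so Draft is at least day 5.
Launch is fixed at day 6 and must come after Draft, so Draft is at most day 5.
So Draft must be day 5.

day 5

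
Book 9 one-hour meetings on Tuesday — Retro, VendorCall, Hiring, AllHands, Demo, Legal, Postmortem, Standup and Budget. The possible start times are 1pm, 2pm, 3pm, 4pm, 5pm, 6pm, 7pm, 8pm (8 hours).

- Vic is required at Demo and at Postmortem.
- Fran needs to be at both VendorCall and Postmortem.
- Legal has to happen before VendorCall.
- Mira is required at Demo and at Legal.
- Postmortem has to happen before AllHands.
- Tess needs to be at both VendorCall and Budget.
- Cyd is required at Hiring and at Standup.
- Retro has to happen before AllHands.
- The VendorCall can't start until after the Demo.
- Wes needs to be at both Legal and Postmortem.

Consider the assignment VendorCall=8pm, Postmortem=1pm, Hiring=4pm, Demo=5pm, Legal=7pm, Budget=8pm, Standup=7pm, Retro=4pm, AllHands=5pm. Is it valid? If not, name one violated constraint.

Invalid. Tess needs to be at both VendorCall and Budget.

Cyd is required at Hiring and at Standup — holds.
Postmortem has to happen before AllHands — holds.
Vic is required at Demo and at Postmortem — holds.
Wes needs to be at both Legal and Postmortem — holds.
Retro has to happen before AllHands — holds.
Tess needs to be at both VendorCall and Budget — violated.
The VendorCall can't start until after the Demo — holds.
Mira is required at Demo and at Legal — holds.
Legal has to happen before VendorCall — holds.
Fran needs to be at both VendorCall and Postmortem — holds.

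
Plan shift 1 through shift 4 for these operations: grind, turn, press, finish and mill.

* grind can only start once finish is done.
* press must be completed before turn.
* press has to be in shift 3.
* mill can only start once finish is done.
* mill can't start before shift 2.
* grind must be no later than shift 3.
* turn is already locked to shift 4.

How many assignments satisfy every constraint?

8

Splitting on grind: it can be shift 2 (3), shift 3 (5). Listing each branch's schedules as (turn, press, finish, mill) by shift number:
grind=shift 2: (4,3,1,2) (4,3,1,3) (4,3,1,4) — 3.
grind=shift 3: (4,3,1,2) (4,3,1,3) (4,3,1,4) (4,3,2,3) (4,3,2,4) — 5.
Summing: 3 + 5 = 8.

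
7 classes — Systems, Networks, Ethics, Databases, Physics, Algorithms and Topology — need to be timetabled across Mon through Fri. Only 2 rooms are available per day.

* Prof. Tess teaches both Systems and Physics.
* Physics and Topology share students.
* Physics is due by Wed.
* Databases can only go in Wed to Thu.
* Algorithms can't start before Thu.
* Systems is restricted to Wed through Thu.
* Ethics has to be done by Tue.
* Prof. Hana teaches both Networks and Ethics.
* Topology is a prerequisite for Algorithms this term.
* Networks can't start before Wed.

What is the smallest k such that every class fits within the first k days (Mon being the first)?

The precedence chain requires at least 2 distinct days.
With at most 2 per day and 7 classes, at least 4 days are needed.
Algorithms can't be placed before Thu — that is day 4 counting from Mon — so the schedule must run through at least 4 days.
4 works (last occupied day: Thu): for example Databases=Thu, Networks=Wed, Physics=Mon, Topology=Tue, Algorithms=Thu, Ethics=Mon, Systems=Wed.

4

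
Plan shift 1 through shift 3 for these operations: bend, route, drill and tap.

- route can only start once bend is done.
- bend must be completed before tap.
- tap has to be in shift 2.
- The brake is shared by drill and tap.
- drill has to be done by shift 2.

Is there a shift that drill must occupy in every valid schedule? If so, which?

drill's window is shift 1–shift 2.
tap is fixed at shift 2, and drill can't share a shift with tap.
So drill must be shift 1.

shift 1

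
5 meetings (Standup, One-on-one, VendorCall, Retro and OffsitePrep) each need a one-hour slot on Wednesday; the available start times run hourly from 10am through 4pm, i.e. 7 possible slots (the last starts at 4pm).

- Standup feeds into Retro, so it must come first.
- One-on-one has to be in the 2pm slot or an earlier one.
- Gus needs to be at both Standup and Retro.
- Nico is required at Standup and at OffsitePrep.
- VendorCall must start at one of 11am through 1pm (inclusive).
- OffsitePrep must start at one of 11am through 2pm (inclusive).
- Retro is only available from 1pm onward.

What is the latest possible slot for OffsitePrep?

OffsitePrep is available from 11am; OffsitePrep's own window allows nothing later than 2pm.
OffsitePrep at 2pm is achievable: One-on-one=10am; VendorCall=11am; Retro=1pm; OffsitePrep=2pm; Standup=10am.

2pm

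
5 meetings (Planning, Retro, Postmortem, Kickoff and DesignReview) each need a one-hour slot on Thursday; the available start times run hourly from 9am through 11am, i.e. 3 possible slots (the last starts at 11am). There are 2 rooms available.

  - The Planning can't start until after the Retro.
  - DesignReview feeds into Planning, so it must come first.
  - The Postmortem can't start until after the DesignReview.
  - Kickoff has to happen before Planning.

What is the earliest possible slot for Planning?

Precedence pushes Planning to at least 10am.
Planning at 11am is achievable: Retro in 9am, DesignReview in 9am, Planning in 11am, Kickoff in 10am, Postmortem in 10am.
Nothing earlier works — the capacity limit rule out every slot before 11am.

11am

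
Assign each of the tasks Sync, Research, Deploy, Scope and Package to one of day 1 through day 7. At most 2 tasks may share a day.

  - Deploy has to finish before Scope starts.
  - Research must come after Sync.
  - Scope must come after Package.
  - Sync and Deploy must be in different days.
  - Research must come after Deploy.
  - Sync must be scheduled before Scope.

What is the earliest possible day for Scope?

day 3

Precedence pushes Scope to at least day 2.
Scope at day 3 is achievable: Research -> day 3; Sync -> day 1; Deploy -> day 2; Scope -> day 3; Package -> day 1.
Nothing earlier works — the conflict and capacity constraints rule out every day before day 3.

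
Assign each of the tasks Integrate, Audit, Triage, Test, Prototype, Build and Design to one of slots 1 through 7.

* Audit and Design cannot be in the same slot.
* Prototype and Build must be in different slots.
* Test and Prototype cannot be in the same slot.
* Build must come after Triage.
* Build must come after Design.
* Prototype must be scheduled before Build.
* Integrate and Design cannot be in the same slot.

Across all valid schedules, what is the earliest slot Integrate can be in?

1

Integrate at 1 is achievable: Audit=1, Integrate=1, Prototype=1, Triage=1, Test=2, Build=3, Design=2.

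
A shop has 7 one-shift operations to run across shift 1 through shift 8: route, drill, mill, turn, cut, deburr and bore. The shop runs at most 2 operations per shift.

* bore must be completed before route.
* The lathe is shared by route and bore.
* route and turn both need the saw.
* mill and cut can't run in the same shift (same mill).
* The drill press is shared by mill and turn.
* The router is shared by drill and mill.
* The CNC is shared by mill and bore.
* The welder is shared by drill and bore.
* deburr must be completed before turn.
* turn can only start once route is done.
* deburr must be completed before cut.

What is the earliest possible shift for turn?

shift 3

Precedence pushes turn to at least shift 3.
turn at shift 3 is achievable: mill in shift 4, drill in shift 3, cut in shift 2, route in shift 2, turn in shift 3, bore in shift 1, deburr in shift 1.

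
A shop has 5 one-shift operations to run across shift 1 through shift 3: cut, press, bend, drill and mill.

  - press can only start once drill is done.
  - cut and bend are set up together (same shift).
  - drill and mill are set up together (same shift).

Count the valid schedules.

9

Splitting on cut: it can be shift 1 (3), shift 2 (3), shift 3 (3). Listing each branch's schedules as (press, bend, drill, mill) by shift number:
cut=shift 1: (2,1,1,1) (3,1,1,1) (3,1,2,2) — 3.
cut=shift 2: (2,2,1,1) (3,2,1,1) (3,2,2,2) — 3.
cut=shift 3: (2,3,1,1) (3,3,1,1) (3,3,2,2) — 3.
Summing: 3 + 3 + 3 = 9.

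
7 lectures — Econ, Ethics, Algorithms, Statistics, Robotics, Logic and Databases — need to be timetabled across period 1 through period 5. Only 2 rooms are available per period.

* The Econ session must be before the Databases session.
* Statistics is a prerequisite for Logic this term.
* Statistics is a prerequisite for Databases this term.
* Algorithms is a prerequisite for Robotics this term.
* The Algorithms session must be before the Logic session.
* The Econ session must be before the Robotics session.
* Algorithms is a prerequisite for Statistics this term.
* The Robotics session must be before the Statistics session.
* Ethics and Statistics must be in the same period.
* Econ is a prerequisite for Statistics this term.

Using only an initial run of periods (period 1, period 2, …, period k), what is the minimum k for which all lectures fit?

4

The precedence chain requires at least 4 distinct periods.
With at most 2 per period and 7 lectures, at least 4 periods are needed.
4 works (last occupied period: period 4): for example Econ in period 1; Statistics in period 3; Algorithms in period 1; Robotics in period 2; Databases in period 4; Ethics in period 3; Logic in period 4.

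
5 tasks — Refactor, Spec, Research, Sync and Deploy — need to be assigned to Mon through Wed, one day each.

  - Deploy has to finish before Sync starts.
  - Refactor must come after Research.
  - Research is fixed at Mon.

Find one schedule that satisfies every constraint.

Research=Mon; Refactor=Tue; Spec=Mon; Deploy=Mon; Sync=Tue

Checking: Deploy(Mon) before Sync(Tue); Research(Mon) before Refactor(Tue); Research=Mon in [Mon,Mon].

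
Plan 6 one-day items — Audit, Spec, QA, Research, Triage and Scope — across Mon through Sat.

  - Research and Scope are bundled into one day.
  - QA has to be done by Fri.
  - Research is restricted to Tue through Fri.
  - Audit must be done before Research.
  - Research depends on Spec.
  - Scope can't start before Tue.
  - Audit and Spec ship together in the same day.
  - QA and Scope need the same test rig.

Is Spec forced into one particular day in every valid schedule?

No

Spec can be Mon (e.g. QA=Mon; Audit=Mon; Research=Tue; Triage=Mon; Spec=Mon; Scope=Tue) or Tue (e.g. Triage -> Mon; QA -> Mon; Audit -> Tue; Spec -> Tue; Research -> Wed; Scope -> Wed).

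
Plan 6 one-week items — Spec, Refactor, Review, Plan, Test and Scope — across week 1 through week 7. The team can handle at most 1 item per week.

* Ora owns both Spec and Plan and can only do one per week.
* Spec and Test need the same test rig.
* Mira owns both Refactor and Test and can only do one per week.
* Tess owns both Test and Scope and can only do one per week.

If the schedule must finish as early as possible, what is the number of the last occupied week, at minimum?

With at most 1 per week and 6 tasks, at least 6 weeks are needed.
6 works (last occupied week: week 6): for example Review=week 3; Test=week 5; Scope=week 6; Spec=week 1; Plan=week 4; Refactor=week 2.

week 6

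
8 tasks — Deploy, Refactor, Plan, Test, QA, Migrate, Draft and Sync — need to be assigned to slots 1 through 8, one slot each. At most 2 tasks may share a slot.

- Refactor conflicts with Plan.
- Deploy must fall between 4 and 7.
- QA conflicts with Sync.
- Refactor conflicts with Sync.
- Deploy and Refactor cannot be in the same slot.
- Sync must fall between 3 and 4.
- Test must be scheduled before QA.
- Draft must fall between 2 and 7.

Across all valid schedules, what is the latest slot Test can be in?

Downstream work caps Test at 7.
Test at 7 is achievable: Plan in 2, Refactor in 1, Migrate in 1, Draft in 2, Deploy in 4, Sync in 3, Test in 7, QA in 8.

7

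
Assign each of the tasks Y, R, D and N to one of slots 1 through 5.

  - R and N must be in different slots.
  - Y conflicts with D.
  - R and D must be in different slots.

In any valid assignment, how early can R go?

1

R at 1 is achievable: R -> 1; N -> 2; Y -> 1; D -> 2.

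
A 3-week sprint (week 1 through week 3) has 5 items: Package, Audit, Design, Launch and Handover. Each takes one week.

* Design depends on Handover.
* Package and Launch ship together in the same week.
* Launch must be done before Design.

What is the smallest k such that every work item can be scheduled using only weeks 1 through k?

2 weeks

The precedence chain requires at least 2 distinct weeks.
2 works (last occupied week: week 2): for example Launch in week 1; Audit in week 1; Handover in week 1; Package in week 1; Design in week 2.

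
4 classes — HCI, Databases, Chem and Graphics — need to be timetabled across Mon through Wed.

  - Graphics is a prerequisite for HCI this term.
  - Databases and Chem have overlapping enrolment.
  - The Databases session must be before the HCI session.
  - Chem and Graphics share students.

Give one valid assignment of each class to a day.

HCI -> Tue, Chem -> Tue, Databases -> Mon, Graphics -> Mon

Checking: Graphics(Mon) before HCI(Tue); Databases(Mon) before HCI(Tue); Chem(Tue) != Graphics(Mon); Databases(Mon) != Chem(Tue).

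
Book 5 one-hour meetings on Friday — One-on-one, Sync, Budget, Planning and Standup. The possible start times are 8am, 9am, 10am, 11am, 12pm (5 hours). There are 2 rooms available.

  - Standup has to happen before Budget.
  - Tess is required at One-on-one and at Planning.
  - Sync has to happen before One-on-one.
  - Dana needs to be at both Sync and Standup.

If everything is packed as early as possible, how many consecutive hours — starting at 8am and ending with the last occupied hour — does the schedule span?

The precedence chain requires at least 2 distinct hours.
With at most 2 per hour and 5 meetings, at least 3 hours are needed.
3 works (last occupied hour: 10am): for example Budget -> 10am, Planning -> 8am, One-on-one -> 9am, Standup -> 9am, Sync -> 8am.

3 hours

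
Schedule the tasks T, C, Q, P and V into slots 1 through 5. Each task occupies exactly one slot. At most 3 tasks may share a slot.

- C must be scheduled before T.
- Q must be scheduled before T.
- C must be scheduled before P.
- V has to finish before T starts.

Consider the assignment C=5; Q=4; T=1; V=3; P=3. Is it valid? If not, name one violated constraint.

No. C must be scheduled before T is not satisfied.

Q must be scheduled before T — violated.
C must be scheduled before T — violated.
At most 3 tasks may share a slot — holds.
C must be scheduled before P — violated.
V has to finish before T starts — violated.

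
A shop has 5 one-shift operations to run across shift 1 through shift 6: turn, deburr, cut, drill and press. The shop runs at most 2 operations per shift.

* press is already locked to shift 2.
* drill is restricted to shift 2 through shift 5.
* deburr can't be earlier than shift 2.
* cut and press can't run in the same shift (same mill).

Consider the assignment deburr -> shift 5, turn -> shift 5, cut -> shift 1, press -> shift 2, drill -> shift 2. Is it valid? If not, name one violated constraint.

cut and press can't run in the same shift (same mill) — holds.
press is already locked to shift 2 — holds.
The shop runs at most 2 operations per shift — holds.
drill is restricted to shift 2 through shift 5 — holds.
deburr can't be earlier than shift 2 — holds.

Valid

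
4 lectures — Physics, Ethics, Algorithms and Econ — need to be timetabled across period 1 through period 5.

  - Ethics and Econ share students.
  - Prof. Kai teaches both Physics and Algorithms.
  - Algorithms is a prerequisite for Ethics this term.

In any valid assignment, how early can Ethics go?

Precedence pushes Ethics to at least period 2.
Ethics at period 2 is achievable: Ethics -> period 2, Econ -> period 1, Physics -> period 2, Algorithms -> period 1.

period 2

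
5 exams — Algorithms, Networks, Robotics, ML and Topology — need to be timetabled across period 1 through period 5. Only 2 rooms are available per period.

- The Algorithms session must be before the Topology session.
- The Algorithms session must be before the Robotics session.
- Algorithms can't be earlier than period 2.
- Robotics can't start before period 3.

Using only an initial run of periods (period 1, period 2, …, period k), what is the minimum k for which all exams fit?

3 periods

The precedence chain requires at least 2 distinct periods.
With at most 2 per period and 5 exams, at least 3 periods are needed.
Robotics can't be placed before period 3, so the schedule must run through at least period 3.
3 works (last occupied period: period 3): for example Algorithms -> period 2; Robotics -> period 3; Topology -> period 3; ML -> period 1; Networks -> period 1.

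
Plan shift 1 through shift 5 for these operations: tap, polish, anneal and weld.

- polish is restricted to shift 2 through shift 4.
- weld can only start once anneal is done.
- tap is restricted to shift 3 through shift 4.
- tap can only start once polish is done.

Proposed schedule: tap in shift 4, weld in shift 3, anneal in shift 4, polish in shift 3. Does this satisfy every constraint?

weld can only start once anneal is done — violated.
tap is restricted to shift 3 through shift 4 — holds.
tap can only start once polish is done — holds.
polish is restricted to shift 2 through shift 4 — holds.

No. weld can only start once anneal is done is not satisfied.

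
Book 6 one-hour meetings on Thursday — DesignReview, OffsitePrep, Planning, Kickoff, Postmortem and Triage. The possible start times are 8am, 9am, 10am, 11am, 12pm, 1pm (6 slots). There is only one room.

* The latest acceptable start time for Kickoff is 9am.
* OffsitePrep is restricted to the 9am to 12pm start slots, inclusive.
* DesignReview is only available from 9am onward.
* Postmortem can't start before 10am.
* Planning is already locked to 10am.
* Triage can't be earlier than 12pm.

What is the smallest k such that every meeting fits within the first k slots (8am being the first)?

With at most 1 per slot and 6 meetings, at least 6 slots are needed.
Triage can't be placed before 12pm — that is slot 5 counting from 8am — so the schedule must run through at least 5 slots.
6 works (last occupied slot: 1pm): for example DesignReview -> 1pm, OffsitePrep -> 9am, Kickoff -> 8am, Postmortem -> 11am, Triage -> 12pm, Planning -> 10am.

6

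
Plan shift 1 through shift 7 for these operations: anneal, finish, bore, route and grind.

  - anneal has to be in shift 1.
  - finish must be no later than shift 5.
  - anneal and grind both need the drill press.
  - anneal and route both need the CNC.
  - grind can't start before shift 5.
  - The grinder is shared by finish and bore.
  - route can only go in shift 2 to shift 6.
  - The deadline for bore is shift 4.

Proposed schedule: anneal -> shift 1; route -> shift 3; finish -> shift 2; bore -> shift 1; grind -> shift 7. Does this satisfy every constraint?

The grinder is shared by finish and bore — holds.
route can only go in shift 2 to shift 6 — holds.
anneal and grind both need the drill press — holds.
anneal has to be in shift 1 — holds.
The deadline for bore is shift 4 — holds.
anneal and route both need the CNC — holds.
grind can't start before shift 5 — holds.
finish must be no later than shift 5 — holds.

Yes, all constraints hold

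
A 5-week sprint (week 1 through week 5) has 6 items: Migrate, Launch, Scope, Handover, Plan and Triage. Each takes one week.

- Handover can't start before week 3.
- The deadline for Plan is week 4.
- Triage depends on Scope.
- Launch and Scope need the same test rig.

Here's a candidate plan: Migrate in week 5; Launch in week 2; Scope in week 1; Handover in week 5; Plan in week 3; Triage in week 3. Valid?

Handover can't start before week 3 — holds.
The deadline for Plan is week 4 — holds.
Launch and Scope need the same test rig — holds.
Triage depends on Scope — holds.

Yes, all constraints hold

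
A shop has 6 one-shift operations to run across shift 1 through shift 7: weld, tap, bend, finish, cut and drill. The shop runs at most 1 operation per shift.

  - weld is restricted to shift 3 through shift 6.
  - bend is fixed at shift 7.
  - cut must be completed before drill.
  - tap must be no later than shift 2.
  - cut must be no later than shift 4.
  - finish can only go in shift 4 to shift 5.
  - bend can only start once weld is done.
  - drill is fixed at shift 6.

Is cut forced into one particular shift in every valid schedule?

cut can be shift 1 (e.g. drill -> shift 6, finish -> shift 4, bend -> shift 7, weld -> shift 3, tap -> shift 2, cut -> shift 1) or shift 2 (e.g. bend -> shift 7, tap -> shift 1, drill -> shift 6, weld -> shift 3, cut -> shift 2, finish -> shift 4).

No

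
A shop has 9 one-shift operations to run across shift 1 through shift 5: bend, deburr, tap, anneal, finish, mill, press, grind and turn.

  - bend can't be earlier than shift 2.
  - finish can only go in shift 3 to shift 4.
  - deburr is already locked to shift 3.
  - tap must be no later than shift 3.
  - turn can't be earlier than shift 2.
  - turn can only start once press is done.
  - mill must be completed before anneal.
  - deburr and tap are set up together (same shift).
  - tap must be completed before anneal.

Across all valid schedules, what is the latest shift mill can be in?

Downstream work caps mill at shift 4.
mill at shift 4 is achievable: press -> shift 1; bend -> shift 2; turn -> shift 2; tap -> shift 3; anneal -> shift 5; grind -> shift 1; mill -> shift 4; deburr -> shift 3; finish -> shift 3.

shift 4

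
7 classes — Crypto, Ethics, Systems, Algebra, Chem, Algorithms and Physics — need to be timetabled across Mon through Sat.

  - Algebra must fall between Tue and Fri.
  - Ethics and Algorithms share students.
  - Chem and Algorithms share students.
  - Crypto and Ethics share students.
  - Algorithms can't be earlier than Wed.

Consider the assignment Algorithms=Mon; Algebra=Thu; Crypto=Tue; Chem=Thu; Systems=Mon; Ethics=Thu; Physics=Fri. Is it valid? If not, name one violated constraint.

No — it violates: Algorithms can't be earlier than Wed

Algorithms can't be earlier than Wed — violated.
Crypto and Ethics share students — holds.
Algebra must fall between Tue and Fri — holds.
Chem and Algorithms share students — holds.
Ethics and Algorithms share students — holds.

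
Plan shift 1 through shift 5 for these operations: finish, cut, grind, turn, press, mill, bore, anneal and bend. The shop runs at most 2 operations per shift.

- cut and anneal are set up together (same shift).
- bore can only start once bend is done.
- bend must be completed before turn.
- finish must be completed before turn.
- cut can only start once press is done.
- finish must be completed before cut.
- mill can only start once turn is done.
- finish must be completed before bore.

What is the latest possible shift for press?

Downstream work caps press at shift 4.
press at shift 4 is achievable: press in shift 4, bore in shift 2, grind in shift 3, bend in shift 1, turn in shift 2, mill in shift 3, cut in shift 5, finish in shift 1, anneal in shift 5.

shift 4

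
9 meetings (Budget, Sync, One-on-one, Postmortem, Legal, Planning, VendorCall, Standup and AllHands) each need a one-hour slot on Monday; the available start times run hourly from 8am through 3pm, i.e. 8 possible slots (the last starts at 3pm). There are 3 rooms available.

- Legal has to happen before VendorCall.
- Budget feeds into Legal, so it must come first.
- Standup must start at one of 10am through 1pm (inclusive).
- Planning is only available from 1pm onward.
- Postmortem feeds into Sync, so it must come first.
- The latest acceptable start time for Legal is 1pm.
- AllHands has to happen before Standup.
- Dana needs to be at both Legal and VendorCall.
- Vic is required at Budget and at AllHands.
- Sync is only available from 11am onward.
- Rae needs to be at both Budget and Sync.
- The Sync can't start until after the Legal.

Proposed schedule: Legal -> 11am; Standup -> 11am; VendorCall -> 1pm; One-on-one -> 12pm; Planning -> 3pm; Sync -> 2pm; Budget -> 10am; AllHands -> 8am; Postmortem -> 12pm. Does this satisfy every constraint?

The Sync can't start until after the Legal — holds.
Dana needs to be at both Legal and VendorCall — holds.
Rae needs to be at both Budget and Sync — holds.
Postmortem feeds into Sync, so it must come first — holds.
Standup must start at one of 10am through 1pm (inclusive) — holds.
Budget feeds into Legal, so it must come first — holds.
The latest acceptable start time for Legal is 1pm — holds.
Legal has to happen before VendorCall — holds.
Planning is only available from 1pm onward — holds.
AllHands has to happen before Standup — holds.
Sync is only available from 11am onward — holds.
There are 3 rooms available — holds.
Vic is required at Budget and at AllHands — holds.

Valid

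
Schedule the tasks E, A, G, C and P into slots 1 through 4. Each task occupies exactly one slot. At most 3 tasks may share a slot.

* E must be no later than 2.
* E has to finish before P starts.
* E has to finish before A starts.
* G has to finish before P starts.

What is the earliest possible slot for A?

Precedence pushes A to at least 2.
A at 2 is achievable: E in 1, P in 2, A in 2, G in 1, C in 1.

2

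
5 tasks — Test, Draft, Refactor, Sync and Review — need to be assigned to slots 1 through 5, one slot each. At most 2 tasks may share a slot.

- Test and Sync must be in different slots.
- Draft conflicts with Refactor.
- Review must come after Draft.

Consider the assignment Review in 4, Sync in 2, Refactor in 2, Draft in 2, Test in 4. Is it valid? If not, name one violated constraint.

Invalid. Draft conflicts with Refactor.

Review must come after Draft — holds.
Draft conflicts with Refactor — violated.
At most 2 tasks may share a slot — violated.
Test and Sync must be in different slots — holds.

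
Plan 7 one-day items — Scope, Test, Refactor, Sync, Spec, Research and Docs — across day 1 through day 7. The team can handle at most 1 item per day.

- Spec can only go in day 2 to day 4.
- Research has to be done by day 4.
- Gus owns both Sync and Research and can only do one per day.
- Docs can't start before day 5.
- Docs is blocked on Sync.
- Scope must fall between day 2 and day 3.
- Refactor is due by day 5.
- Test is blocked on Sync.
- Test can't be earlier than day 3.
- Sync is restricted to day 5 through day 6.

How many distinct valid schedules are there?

16

Splitting on Scope: it can be day 2 (8), day 3 (8). Listing each branch's schedules as (Test, Refactor, Sync, Spec, Research, Docs) by day number:
Scope=day 2: (6,1,5,3,4,7) (6,1,5,4,3,7) (6,3,5,4,1,7) (6,4,5,3,1,7) (7,1,5,3,4,6) (7,1,5,4,3,6) (7,3,5,4,1,6) (7,4,5,3,1,6) — 8.
Scope=day 3: (6,1,5,2,4,7) (6,1,5,4,2,7) (6,2,5,4,1,7) (6,4,5,2,1,7) (7,1,5,2,4,6) (7,1,5,4,2,6) (7,2,5,4,1,6) (7,4,5,2,1,6) — 8.
Summing: 8 + 8 = 16.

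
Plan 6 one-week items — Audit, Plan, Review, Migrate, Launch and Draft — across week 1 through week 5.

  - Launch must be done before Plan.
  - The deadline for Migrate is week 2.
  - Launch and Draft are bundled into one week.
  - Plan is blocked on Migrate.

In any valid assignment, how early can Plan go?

week 2

Precedence pushes Plan to at least week 2.
Plan at week 2 is achievable: Review -> week 1, Audit -> week 1, Draft -> week 1, Migrate -> week 1, Plan -> week 2, Launch -> week 1.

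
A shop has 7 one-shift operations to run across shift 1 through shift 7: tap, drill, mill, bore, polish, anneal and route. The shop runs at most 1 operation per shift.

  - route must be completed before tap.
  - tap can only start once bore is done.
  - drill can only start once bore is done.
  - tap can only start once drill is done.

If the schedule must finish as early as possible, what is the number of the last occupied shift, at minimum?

The precedence chain requires at least 3 distinct shifts.
With at most 1 per shift and 7 operations, at least 7 shifts are needed.
7 works (last occupied shift: shift 7): for example route in shift 3, anneal in shift 7, bore in shift 1, polish in shift 6, tap in shift 4, mill in shift 5, drill in shift 2.

shift 7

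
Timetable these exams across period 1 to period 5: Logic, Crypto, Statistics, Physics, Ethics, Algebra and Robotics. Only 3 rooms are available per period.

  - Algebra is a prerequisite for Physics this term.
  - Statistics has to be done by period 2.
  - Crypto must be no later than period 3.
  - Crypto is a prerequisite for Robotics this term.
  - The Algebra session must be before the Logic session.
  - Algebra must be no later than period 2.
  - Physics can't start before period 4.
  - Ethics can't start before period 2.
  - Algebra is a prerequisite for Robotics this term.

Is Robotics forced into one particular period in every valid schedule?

No

Robotics can be period 2 (e.g. Algebra -> period 1; Logic -> period 2; Statistics -> period 1; Robotics -> period 2; Physics -> period 4; Crypto -> period 1; Ethics -> period 2) or period 3 (e.g. Robotics=period 3, Logic=period 2, Ethics=period 2, Algebra=period 1, Statistics=period 1, Crypto=period 1, Physics=period 4).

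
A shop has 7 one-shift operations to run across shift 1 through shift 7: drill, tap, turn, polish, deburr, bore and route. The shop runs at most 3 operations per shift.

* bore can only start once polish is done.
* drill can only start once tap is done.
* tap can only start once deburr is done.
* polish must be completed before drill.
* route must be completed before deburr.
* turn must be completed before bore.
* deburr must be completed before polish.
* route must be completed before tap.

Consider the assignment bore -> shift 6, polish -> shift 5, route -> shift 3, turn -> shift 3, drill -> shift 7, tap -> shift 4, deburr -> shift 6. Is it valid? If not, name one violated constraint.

route must be completed before tap — holds.
turn must be completed before bore — holds.
bore can only start once polish is done — holds.
tap can only start once deburr is done — violated.
The shop runs at most 3 operations per shift — holds.
drill can only start once tap is done — holds.
polish must be completed before drill — holds.
route must be completed before deburr — holds.
deburr must be completed before polish — violated.

Invalid. tap can only start once deburr is done.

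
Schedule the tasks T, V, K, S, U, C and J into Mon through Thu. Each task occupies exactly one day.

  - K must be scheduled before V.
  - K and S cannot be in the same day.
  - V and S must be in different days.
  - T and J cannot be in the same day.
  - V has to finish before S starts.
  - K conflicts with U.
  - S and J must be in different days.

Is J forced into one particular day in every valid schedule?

No

J can be Mon (e.g. V=Tue; K=Mon; T=Tue; U=Tue; S=Wed; J=Mon; C=Mon) or Tue (e.g. V -> Tue; K -> Mon; S -> Wed; U -> Tue; C -> Mon; T -> Mon; J -> Tue).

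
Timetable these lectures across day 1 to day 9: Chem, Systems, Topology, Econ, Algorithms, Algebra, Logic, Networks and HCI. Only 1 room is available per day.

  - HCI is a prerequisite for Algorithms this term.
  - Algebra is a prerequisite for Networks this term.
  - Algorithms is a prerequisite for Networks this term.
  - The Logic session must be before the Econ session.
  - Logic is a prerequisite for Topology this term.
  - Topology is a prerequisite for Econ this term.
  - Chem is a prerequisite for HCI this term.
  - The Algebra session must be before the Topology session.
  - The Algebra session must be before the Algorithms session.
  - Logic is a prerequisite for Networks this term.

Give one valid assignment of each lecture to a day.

Systems -> day 9; Logic -> day 2; Algebra -> day 1; Chem -> day 4; Econ -> day 8; Networks -> day 7; Algorithms -> day 6; HCI -> day 5; Topology -> day 3

Checking: Algorithms(day 6) before Networks(day 7); Algebra(day 1) before Topology(day 3); Logic(day 2) before Econ(day 8); Logic(day 2) before Networks(day 7); HCI(day 5) before Algorithms(day 6); Topology(day 3) before Econ(day 8); Chem(day 4) before HCI(day 5); Algebra(day 1) before Algorithms(day 6); Algebra(day 1) before Networks(day 7); Logic(day 2) before Topology(day 3); max 1 per day (cap 1).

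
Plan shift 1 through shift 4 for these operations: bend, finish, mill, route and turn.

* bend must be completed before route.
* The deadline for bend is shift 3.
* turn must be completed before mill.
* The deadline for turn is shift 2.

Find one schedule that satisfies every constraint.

finish -> shift 1, turn -> shift 1, route -> shift 2, bend -> shift 1, mill -> shift 2

Checking: turn(shift 1) before mill(shift 2); bend(shift 1) before route(shift 2); turn=shift 1 in [shift 1,shift 2]; bend=shift 1 in [shift 1,shift 3].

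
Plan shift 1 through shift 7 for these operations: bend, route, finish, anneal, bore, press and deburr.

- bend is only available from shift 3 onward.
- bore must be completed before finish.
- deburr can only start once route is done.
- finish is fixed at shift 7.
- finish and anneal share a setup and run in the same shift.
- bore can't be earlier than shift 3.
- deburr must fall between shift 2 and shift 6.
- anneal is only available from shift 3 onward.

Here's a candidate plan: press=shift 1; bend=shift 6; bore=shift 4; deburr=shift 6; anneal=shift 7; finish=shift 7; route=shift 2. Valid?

Yes, all constraints hold

bore can't be earlier than shift 3 — holds.
finish and anneal share a setup and run in the same shift — holds.
bore must be completed before finish — holds.
finish is fixed at shift 7 — holds.
deburr can only start once route is done — holds.
anneal is only available from shift 3 onward — holds.
deburr must fall between shift 2 and shift 6 — holds.
bend is only available from shift 3 onward — holds.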